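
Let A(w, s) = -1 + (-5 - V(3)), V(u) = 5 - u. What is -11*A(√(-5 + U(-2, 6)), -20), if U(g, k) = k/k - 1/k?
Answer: 88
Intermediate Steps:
U(g, k) = 1 - 1/k
A(w, s) = -8 (A(w, s) = -1 + (-5 - (5 - 1*3)) = -1 + (-5 - (5 - 3)) = -1 + (-5 - 1*2) = -1 + (-5 - 2) = -1 - 7 = -8)
-11*A(√(-5 + U(-2, 6)), -20) = -11*(-8) = 88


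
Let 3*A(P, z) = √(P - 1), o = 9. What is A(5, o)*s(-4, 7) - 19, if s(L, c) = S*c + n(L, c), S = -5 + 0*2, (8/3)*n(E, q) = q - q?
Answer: -127/3 ≈ -42.333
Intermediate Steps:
n(E, q) = 0 (n(E, q) = 3*(q - q)/8 = (3/8)*0 = 0)
A(P, z) = √(-1 + P)/3 (A(P, z) = √(P - 1)/3 = √(-1 + P)/3)
S = -5 (S = -5 + 0 = -5)
s(L, c) = -5*c (s(L, c) = -5*c + 0 = -5*c)
A(5, o)*s(-4, 7) - 19 = (√(-1 + 5)/3)*(-5*7) - 19 = (√4/3)*(-35) - 19 = ((⅓)*2)*(-35) - 19 = (⅔)*(-35) - 19 = -70/3 - 19 = -127/3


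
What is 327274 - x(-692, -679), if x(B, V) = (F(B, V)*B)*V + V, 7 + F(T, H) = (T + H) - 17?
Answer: 655793813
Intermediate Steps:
F(T, H) = -24 + H + T (F(T, H) = -7 + ((T + H) - 17) = -7 + ((H + T) - 17) = -7 + (-17 + H + T) = -24 + H + T)
x(B, V) = V + B*V*(-24 + B + V) (x(B, V) = ((-24 + V + B)*B)*V + V = ((-24 + B + V)*B)*V + V = (B*(-24 + B + V))*V + V = B*V*(-24 + B + V) + V = V + B*V*(-24 + B + V))
327274 - x(-692, -679) = 327274 - (-679)*(1 - 692*(-24 - 692 - 679)) = 327274 - (-679)*(1 - 692*(-1395)) = 327274 - (-679)*(1 + 965340) = 327274 - (-679)*965341 = 327274 - 1*(-655466539) = 327274 + 655466539 = 655793813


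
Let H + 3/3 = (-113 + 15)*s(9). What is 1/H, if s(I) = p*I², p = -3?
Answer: 1/23813 ≈ 4.1994e-5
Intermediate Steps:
s(I) = -3*I²
H = 23813 (H = -1 + (-113 + 15)*(-3*9²) = -1 - (-294)*81 = -1 - 98*(-243) = -1 + 23814 = 23813)
1/H = 1/23813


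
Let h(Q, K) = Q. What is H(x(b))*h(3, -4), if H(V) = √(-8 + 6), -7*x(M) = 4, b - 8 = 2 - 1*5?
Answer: 3*I*√2 ≈ 4.2426*I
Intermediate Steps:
b = 5 (b = 8 + (2 - 1*5) = 8 + (2 - 5) = 8 - 3 = 5)
x(M) = -4/7 (x(M) = -⅐*4 = -4/7)
H(V) = I*√2 (H(V) = √(-2) = I*√2)
H(x(b))*h(3, -4) = (I*√2)*3 = 3*I*√2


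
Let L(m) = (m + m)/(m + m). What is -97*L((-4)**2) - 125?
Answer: -222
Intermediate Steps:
L(m) = 1 (L(m) = (2*m)/((2*m)) = (2*m)*(1/(2*m)) = 1)
-97*L((-4)**2) - 125 = -97*1 - 125 = -97 - 125 = -222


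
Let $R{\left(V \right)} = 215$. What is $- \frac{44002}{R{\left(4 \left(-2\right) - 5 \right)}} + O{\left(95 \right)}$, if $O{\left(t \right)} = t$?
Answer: $- \frac{23577}{215} \approx -109.66$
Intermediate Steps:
$- \frac{44002}{R{\left(4 \left(-2\right) - 5 \right)}} + O{\left(95 \right)} = - \frac{44002}{215} + 95 = - \frac{23577}{215}$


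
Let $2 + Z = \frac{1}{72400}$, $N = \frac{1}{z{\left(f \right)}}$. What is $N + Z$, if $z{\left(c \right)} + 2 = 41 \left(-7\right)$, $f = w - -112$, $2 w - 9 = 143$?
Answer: $- \frac{41919311}{20923600} \approx -2.0034$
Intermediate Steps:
$w = 76$ ($w = \frac{9}{2} + \frac{1}{2} \cdot 143 = \frac{9}{2} + \frac{143}{2} = 76$)
$f = 188$ ($f = 76 - -112 = 76 + 112 = 188$)
$z{\left(c \right)} = -289$ ($z{\left(c \right)} = -2 + 41 \left(-7\right) = -2 - 287 = -289$)
$N = - \frac{1}{289}$ ($N = \frac{1}{-289} = - \frac{1}{289} \approx -0.0034602$)
$Z = - \frac{144799}{72400}$ ($Z = -2 + \frac{1}{72400} = - \frac{144799}{72400} \approx -2.0$)
$N + Z = - \frac{1}{289} - \frac{144799}{72400} = - \frac{41919311}{20923600}$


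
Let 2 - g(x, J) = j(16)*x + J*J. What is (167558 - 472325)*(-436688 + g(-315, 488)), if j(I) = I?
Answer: 204129888930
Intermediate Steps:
g(x, J) = 2 - J² - 16*x (g(x, J) = 2 - (16*x + J*J) = 2 - (16*x + J²) = 2 - (J² + 16*x) = 2 + (-J² - 16*x) = 2 - J² - 16*x)
(167558 - 472325)*(-436688 + g(-315, 488)) = (167558 - 472325)*(-436688 + (2 - 1*488² - 16*(-315))) = -304767*(-436688 + (2 - 1*238144 + 5040)) = -304767*(-436688 + (2 - 238144 + 5040)) = -304767*(-436688 - 233102) = -304767*(-669790) = 204129888930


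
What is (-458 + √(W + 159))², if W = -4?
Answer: (458 - √155)² ≈ 1.9852e+5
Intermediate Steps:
(-458 + √(W + 159))² = (-458 + √(-4 + 159))² = (-458 + √155)²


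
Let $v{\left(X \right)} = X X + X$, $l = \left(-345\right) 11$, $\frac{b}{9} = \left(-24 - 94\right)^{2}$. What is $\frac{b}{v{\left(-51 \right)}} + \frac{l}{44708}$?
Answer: $\frac{932158413}{19000900} \approx 49.059$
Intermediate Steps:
$b = 125316$ ($b = 9 \left(-24 - 94\right)^{2} = 9 \left(-118\right)^{2} = 9 \cdot 13924 = 125316$)
$l = -3795$
$v{\left(X \right)} = X + X^{2}$ ($v{\left(X \right)} = X^{2} + X = X + X^{2}$)
$\frac{b}{v{\left(-51 \right)}} + \frac{l}{44708} = \frac{125316}{\left(-51\right) \left(1 - 51\right)} - \frac{3795}{44708} = \frac{125316}{\left(-51\right) \left(-50\right)} - \frac{3795}{44708} = \frac{125316}{2550} - \frac{3795}{44708} = 125316 \cdot \frac{1}{2550} - \frac{3795}{44708} = \frac{20886}{425} - \frac{3795}{44708} = \frac{932158413}{19000900}$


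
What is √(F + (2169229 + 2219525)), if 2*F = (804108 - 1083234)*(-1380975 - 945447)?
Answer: 2*√81171705585 ≈ 5.6981e+5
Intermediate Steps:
F = 324682433586 (F = ((804108 - 1083234)*(-1380975 - 945447))/2 = (-279126*(-2326422))/2 = (½)*649364867172 = 324682433586)
√(F + (2169229 + 2219525)) = √(324682433586 + (2169229 + 2219525)) = √(324682433586 + 4388754) = √324686822340 = 2*√81171705585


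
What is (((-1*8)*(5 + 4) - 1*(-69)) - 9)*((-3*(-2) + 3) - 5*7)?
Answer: 312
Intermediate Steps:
(((-1*8)*(5 + 4) - 1*(-69)) - 9)*((-3*(-2) + 3) - 5*7) = ((-8*9 + 69) - 9)*((6 + 3) - 35) = ((-72 + 69) - 9)*(9 - 35) = (-3 - 9)*(-26) = -12*(-26) = 312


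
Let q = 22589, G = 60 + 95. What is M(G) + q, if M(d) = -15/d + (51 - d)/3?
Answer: 2097544/93 ≈ 22554.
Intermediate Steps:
G = 155
M(d) = 17 - 15/d - d/3 (M(d) = -15/d + (51 - d)*(⅓) = -15/d + (17 - d/3) = 17 - 15/d - d/3)
M(G) + q = (17 - 15/155 - ⅓*155) + 22589 = (17 - 15*1/155 - 155/3) + 22589 = (17 - 3/31 - 155/3) + 22589 = -3233/93 + 22589 = 2097544/93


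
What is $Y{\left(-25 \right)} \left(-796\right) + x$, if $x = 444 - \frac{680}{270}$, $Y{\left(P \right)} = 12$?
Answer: $- \frac{245984}{27} \approx -9110.5$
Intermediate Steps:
$x = \frac{11920}{27}$ ($x = 444 - \frac{68}{27} = \frac{11920}{27} \approx 441.48$)
$Y{\left(-25 \right)} \left(-796\right) + x = 12 \left(-796\right) + \frac{11920}{27} = -9552 + \frac{11920}{27} = - \frac{245984}{27}$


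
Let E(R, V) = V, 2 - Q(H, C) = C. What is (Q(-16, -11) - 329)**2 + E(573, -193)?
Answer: 99663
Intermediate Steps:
Q(H, C) = 2 - C
(Q(-16, -11) - 329)**2 + E(573, -193) = ((2 - 1*(-11)) - 329)**2 - 193 = ((2 + 11) - 329)**2 - 193 = (13 - 329)**2 - 193 = (-316)**2 - 193 = 99856 - 193 = 99663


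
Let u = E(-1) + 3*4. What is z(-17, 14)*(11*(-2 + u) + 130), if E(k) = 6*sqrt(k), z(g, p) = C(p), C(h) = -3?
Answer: -720 - 198*I ≈ -720.0 - 198.0*I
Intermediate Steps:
z(g, p) = -3
u = 12 + 6*I (u = 6*sqrt(-1) + 3*4 = 6*I + 12 = 12 + 6*I ≈ 12.0 + 6.0*I)
z(-17, 14)*(11*(-2 + u) + 130) = -3*(11*(-2 + (12 + 6*I)) + 130) = -3*(11*(10 + 6*I) + 130) = -3*((110 + 66*I) + 130) = -3*(240 + 66*I) = -720 - 198*I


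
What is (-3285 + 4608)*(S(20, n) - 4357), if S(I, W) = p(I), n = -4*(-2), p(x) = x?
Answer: -5737851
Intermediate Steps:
n = 8
S(I, W) = I
(-3285 + 4608)*(S(20, n) - 4357) = (-3285 + 4608)*(20 - 4357) = 1323*(-4337) = -5737851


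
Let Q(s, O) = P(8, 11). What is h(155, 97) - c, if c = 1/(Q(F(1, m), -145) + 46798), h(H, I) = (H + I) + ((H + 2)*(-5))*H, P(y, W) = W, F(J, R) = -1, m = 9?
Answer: -5683689208/46809 ≈ -1.2142e+5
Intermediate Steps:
Q(s, O) = 11
h(H, I) = H + I + H*(-10 - 5*H) (h(H, I) = (H + I) + ((2 + H)*(-5))*H = (H + I) + (-10 - 5*H)*H = (H + I) + H*(-10 - 5*H) = H + I + H*(-10 - 5*H))
c = 1/46809 (c = 1/(11 + 46798) = 1/46809 ≈ 2.1363e-5)
h(155, 97) - c = (97 - 9*155 - 5*155²) - 1*1/46809 = (97 - 1395 - 5*24025) - 1/46809 = (97 - 1395 - 120125) - 1/46809 = -121423 - 1/46809 = -5683689208/46809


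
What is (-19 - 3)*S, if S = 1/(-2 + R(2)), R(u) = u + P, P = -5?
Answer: 22/5 ≈ 4.4000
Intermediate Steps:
R(u) = -5 + u (R(u) = u - 5 = -5 + u)
S = -1/5 (S = 1/(-2 + (-5 + 2)) = 1/(-2 - 3) = 1/(-5) = -1/5 ≈ -0.20000)
(-19 - 3)*S = (-19 - 3)*(-1/5) = -22*(-1/5) = 22/5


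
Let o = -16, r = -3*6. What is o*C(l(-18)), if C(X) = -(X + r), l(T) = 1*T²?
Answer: 4896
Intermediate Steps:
r = -18
l(T) = T²
C(X) = 18 - X (C(X) = -(X - 18) = -(-18 + X) = 18 - X)
o*C(l(-18)) = -16*(18 - 1*(-18)²) = -16*(18 - 1*324) = -16*(18 - 324) = -16*(-306) = 4896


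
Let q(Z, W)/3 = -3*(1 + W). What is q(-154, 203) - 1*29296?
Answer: -31132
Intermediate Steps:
q(Z, W) = -9 - 9*W (q(Z, W) = 3*(-3*(1 + W)) = 3*(-3 - 3*W) = -9 - 9*W)
q(-154, 203) - 1*29296 = (-9 - 9*203) - 1*29296 = (-9 - 1827) - 29296 = -1836 - 29296 = -31132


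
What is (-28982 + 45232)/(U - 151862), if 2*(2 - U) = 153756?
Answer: -8125/114369 ≈ -0.071042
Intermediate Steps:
U = -76876 (U = 2 - ½*153756 = 2 - 76878 = -76876)
(-28982 + 45232)/(U - 151862) = (-28982 + 45232)/(-76876 - 151862) = 16250/(-228738) = 16250*(-1/228738) = -8125/114369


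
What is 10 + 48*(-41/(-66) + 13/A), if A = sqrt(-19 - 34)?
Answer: 438/11 - 624*I*sqrt(53)/53 ≈ 39.818 - 85.713*I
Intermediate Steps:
A = I*sqrt(53) (A = sqrt(-53) = I*sqrt(53) ≈ 7.2801*I)
10 + 48*(-41/(-66) + 13/A) = 10 + 48*(-41/(-66) + 13/((I*sqrt(53)))) = 10 + 48*(-41*(-1/66) + 13*(-I*sqrt(53)/53)) = 10 + 48*(41/66 - 13*I*sqrt(53)/53) = 10 + (328/11 - 624*I*sqrt(53)/53) = 438/11 - 624*I*sqrt(53)/53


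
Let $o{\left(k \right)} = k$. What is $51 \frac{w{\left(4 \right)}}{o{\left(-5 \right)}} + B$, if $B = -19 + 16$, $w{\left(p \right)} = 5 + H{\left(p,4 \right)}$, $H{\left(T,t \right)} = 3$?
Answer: $- \frac{423}{5} \approx -84.6$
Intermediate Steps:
$w{\left(p \right)} = 8$ ($w{\left(p \right)} = 5 + 3 = 8$)
$B = -3$
$51 \frac{w{\left(4 \right)}}{o{\left(-5 \right)}} + B = 51 \frac{8}{-5} - 3 = 51 \cdot 8 \left(- \frac{1}{5}\right) - 3 = 51 \left(- \frac{8}{5}\right) - 3 = - \frac{408}{5} - 3 = - \frac{423}{5}$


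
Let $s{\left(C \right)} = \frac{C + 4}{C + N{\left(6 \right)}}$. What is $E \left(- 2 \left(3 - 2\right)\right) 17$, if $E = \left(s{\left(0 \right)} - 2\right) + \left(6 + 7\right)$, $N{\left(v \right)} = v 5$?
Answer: $- \frac{5678}{15} \approx -378.53$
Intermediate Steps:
$N{\left(v \right)} = 5 v$
$s{\left(C \right)} = \frac{4 + C}{30 + C}$ ($s{\left(C \right)} = \frac{C + 4}{C + 5 \cdot 6} = \frac{4 + C}{C + 30} = \frac{4 + C}{30 + C}$)
$E = \frac{167}{15}$ ($E = \left(\frac{4 + 0}{30 + 0} - 2\right) + \left(6 + 7\right) = \left(\frac{1}{30} \cdot 4 - 2\right) + 13 = \left(\frac{2}{15} - 2\right) + 13 = - \frac{28}{15} + 13 = \frac{167}{15} \approx 11.133$)
$E \left(- 2 \left(3 - 2\right)\right) 17 = \frac{167 \left(- 2 \left(3 - 2\right)\right)}{15} \cdot 17 = \frac{167 \left(\left(-2\right) 1\right)}{15} \cdot 17 = \frac{167}{15} \left(-2\right) 17 = \left(- \frac{334}{15}\right) 17 = - \frac{5678}{15}$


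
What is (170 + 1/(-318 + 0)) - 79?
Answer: 28937/318 ≈ 90.997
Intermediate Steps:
(170 + 1/(-318 + 0)) - 79 = (170 + 1/(-318)) - 79 = (170 - 1/318) - 79 = 54059/318 - 79 = 28937/318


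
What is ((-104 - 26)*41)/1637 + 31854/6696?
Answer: 2742553/1826892 ≈ 1.5012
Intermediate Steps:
((-104 - 26)*41)/1637 + 31854/6696 = -130*41*(1/1637) + 31854*(1/6696) = -5330*1/1637 + 5309/1116 = -5330/1637 + 5309/1116 = 2742553/1826892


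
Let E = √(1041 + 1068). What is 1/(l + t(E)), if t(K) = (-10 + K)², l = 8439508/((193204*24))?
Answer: 24552897879192/44913197283232369 + 222115749120*√2109/44913197283232369 ≈ 0.00077379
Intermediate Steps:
l = 191807/105384 (l = 8439508/4636896 = 8439508*(1/4636896) = 191807/105384 ≈ 1.8201)
E = √2109 ≈ 45.924
1/(l + t(E)) = 1/(191807/105384 + (-10 + √2109)²)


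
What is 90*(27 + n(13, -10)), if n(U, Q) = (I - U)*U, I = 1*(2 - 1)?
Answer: -11610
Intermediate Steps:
I = 1 (I = 1*1 = 1)
n(U, Q) = U*(1 - U) (n(U, Q) = (1 - U)*U = U*(1 - U))
90*(27 + n(13, -10)) = 90*(27 + 13*(1 - 1*13)) = 90*(27 + 13*(1 - 13)) = 90*(27 + 13*(-12)) = 90*(27 - 156) = 90*(-129) = -11610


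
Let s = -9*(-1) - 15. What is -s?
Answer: 6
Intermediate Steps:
s = -6 (s = 9 - 15 = -6)
-s = -1*(-6) = 6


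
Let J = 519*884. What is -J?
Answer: -458796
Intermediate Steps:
J = 458796
-J = -1*458796 = -458796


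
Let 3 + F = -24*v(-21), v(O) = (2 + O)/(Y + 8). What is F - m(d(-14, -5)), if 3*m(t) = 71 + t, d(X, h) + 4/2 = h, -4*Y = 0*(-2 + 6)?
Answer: 98/3 ≈ 32.667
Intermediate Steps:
Y = 0 (Y = -0*(-2 + 6) = -0*4 = -¼*0 = 0)
d(X, h) = -2 + h
m(t) = 71/3 + t/3 (m(t) = (71 + t)/3 = 71/3 + t/3)
v(O) = ¼ + O/8 (v(O) = (2 + O)/(0 + 8) = (2 + O)/8 = (2 + O)*(⅛) = ¼ + O/8)
F = 54 (F = -3 - 24*(¼ + (⅛)*(-21)) = -3 - 24*(¼ - 21/8) = -3 - 24*(-19/8) = -3 + 57 = 54)
F - m(d(-14, -5)) = 54 - (71/3 + (-2 - 5)/3) = 54 - (71/3 + (⅓)*(-7)) = 54 - (71/3 - 7/3) = 54 - 1*64/3 = 54 - 64/3 = 98/3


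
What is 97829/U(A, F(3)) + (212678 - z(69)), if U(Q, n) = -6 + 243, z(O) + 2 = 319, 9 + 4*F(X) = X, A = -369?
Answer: 50427386/237 ≈ 2.1277e+5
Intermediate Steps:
F(X) = -9/4 + X/4
z(O) = 317 (z(O) = -2 + 319 = 317)
U(Q, n) = 237
97829/U(A, F(3)) + (212678 - z(69)) = 97829/237 + (212678 - 1*317) = 97829*(1/237) + (212678 - 317) = 97829/237 + 212361 = 50427386/237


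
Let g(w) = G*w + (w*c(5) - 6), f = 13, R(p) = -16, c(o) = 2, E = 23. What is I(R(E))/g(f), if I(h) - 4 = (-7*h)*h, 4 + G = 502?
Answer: -894/3247 ≈ -0.27533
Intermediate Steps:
G = 498 (G = -4 + 502 = 498)
I(h) = 4 - 7*h**2 (I(h) = 4 + (-7*h)*h = 4 - 7*h**2)
g(w) = -6 + 500*w (g(w) = 498*w + (w*2 - 6) = 498*w + (2*w - 6) = 498*w + (-6 + 2*w) = -6 + 500*w)
I(R(E))/g(f) = (4 - 7*(-16)**2)/(-6 + 500*13) = (4 - 7*256)/(-6 + 6500) = (4 - 1792)/6494 = -1788*1/6494 = -894/3247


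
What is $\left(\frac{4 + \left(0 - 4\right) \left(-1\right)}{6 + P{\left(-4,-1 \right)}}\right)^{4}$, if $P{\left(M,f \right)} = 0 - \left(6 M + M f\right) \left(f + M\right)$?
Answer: $\frac{256}{4879681} \approx 5.2462 \cdot 10^{-5}$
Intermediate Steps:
$P{\left(M,f \right)} = - \left(M + f\right) \left(6 M + M f\right)$ ($P{\left(M,f \right)} = 0 - \left(6 M + M f\right) \left(M + f\right) = 0 - \left(M + f\right) \left(6 M + M f\right) = - \left(M + f\right) \left(6 M + M f\right)$)
$\left(\frac{4 + \left(0 - 4\right) \left(-1\right)}{6 + P{\left(-4,-1 \right)}}\right)^{4} = \left(\frac{4 + \left(0 - 4\right) \left(-1\right)}{6 - - 4 \left(\left(-1\right)^{2} + 6 \left(-4\right) + 6 \left(-1\right) - -4\right)}\right)^{4} = \left(\frac{4 - -4}{6 - - 4 \left(1 - 24 - 6 + 4\right)}\right)^{4} = \left(\frac{4 + 4}{6 - \left(-4\right) \left(-25\right)}\right)^{4} = \left(\frac{8}{6 - 100}\right)^{4} = \left(\frac{8}{-94}\right)^{4} = \left(8 \left(- \frac{1}{94}\right)\right)^{4} = \left(- \frac{4}{47}\right)^{4} = \frac{256}{4879681}$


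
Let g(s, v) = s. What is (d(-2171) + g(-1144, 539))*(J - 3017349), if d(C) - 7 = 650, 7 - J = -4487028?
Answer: -715737082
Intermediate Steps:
J = 4487035 (J = 7 - 1*(-4487028) = 7 + 4487028 = 4487035)
d(C) = 657 (d(C) = 7 + 650 = 657)
(d(-2171) + g(-1144, 539))*(J - 3017349) = (657 - 1144)*(4487035 - 3017349) = -487*1469686 = -715737082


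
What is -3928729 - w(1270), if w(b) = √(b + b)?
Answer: -3928729 - 2*√635 ≈ -3.9288e+6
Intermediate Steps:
w(b) = √2*√b (w(b) = √(2*b) = √2*√b)
-3928729 - w(1270) = -3928729 - √2*√1270 = -3928729 - 2*√635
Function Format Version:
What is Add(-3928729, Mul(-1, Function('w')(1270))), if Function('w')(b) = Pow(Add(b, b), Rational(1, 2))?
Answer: Add(-3928729, Mul(-2, Pow(635, Rational(1, 2)))) ≈ -3.9288e+6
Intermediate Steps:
Function('w')(b) = Mul(Pow(2, Rational(1, 2)), Pow(b, Rational(1, 2))) (Function('w')(b) = Pow(Mul(2, b), Rational(1, 2)) = Mul(Pow(2, Rational(1, 2)), Pow(b, Rational(1, 2))))
Add(-3928729, Mul(-1, Function('w')(1270))) = Add(-3928729, Mul(-1, Mul(Pow(2, Rational(1, 2)), Pow(1270, Rational(1, 2))))) = Add(-3928729, Mul(-1, Mul(2, Pow(635, Rational(1, 2))))) = Add(-3928729, Mul(-2, Pow(635, Rational(1, 2))))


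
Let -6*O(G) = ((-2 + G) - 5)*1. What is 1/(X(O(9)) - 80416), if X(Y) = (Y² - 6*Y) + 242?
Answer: -9/721547 ≈ -1.2473e-5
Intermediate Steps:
O(G) = 7/6 - G/6 (O(G) = -((-2 + G) - 5)/6 = -(-7 + G)/6 = 7/6 - G/6)
X(Y) = 242 + Y² - 6*Y
1/(X(O(9)) - 80416) = 1/((242 + (7/6 - ⅙*9)² - 6*(7/6 - ⅙*9)) - 80416) = 1/((242 + (7/6 - 3/2)² - 6*(7/6 - 3/2)) - 80416) = 1/((242 + (-⅓)² - 6*(-⅓)) - 80416) = 1/((242 + ⅑ + 2) - 80416) = 1/(2197/9 - 80416) = 1/(-721547/9) = -9/721547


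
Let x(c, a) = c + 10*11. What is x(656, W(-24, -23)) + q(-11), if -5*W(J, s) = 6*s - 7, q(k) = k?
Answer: 755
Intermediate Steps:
W(J, s) = 7/5 - 6*s/5 (W(J, s) = -(6*s - 7)/5 = -(-7 + 6*s)/5 = 7/5 - 6*s/5)
x(c, a) = 110 + c (x(c, a) = c + 110 = 110 + c)
x(656, W(-24, -23)) + q(-11) = (110 + 656) - 11 = 766 - 11 = 755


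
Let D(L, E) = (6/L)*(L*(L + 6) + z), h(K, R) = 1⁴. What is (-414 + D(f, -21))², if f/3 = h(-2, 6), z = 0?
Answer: 129600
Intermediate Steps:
h(K, R) = 1
f = 3 (f = 3*1 = 3)
D(L, E) = 36 + 6*L (D(L, E) = (6/L)*(L*(L + 6) + 0) = (6/L)*(L*(6 + L) + 0) = (6/L)*(L*(6 + L)) = 36 + 6*L)
(-414 + D(f, -21))² = (-414 + (36 + 6*3))² = (-414 + (36 + 18))² = (-414 + 54)² = (-360)² = 129600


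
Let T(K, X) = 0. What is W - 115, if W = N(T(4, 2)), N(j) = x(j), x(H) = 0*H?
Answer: -115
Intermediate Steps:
x(H) = 0
N(j) = 0
W = 0
W - 115 = 0 - 115 = -115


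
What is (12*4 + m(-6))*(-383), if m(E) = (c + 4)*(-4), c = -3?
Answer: -16852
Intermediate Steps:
m(E) = -4 (m(E) = (-3 + 4)*(-4) = 1*(-4) = -4)
(12*4 + m(-6))*(-383) = (12*4 - 4)*(-383) = (48 - 4)*(-383) = 44*(-383) = -16852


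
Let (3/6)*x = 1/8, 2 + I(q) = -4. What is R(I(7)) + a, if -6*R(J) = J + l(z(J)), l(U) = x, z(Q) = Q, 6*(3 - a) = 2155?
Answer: -8525/24 ≈ -355.21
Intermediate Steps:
a = -2137/6 (a = 3 - 1/6*2155 = 3 - 2155/6 = -2137/6 ≈ -356.17)
I(q) = -6 (I(q) = -2 - 4 = -6)
x = 1/4 (x = 2/8 = 2*(1/8) = 1/4 ≈ 0.25000)
l(U) = 1/4
R(J) = -1/24 - J/6 (R(J) = -(J + 1/4)/6 = -(1/4 + J)/6 = -1/24 - J/6)
R(I(7)) + a = (-1/24 - 1/6*(-6)) - 2137/6 = (-1/24 + 1) - 2137/6 = 23/24 - 2137/6 = -8525/24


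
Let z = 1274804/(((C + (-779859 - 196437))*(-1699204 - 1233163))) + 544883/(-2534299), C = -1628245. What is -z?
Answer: 4161524378074422605/19355632782591583553 ≈ 0.21500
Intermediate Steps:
z = -4161524378074422605/19355632782591583553 (z = 1274804/(((-1628245 + (-779859 - 196437))*(-1699204 - 1233163))) + 544883/(-2534299) = 1274804/(((-1628245 - 976296)*(-2932367))) + 544883*(-1/2534299) = 1274804/((-2604541*(-2932367))) - 544883/2534299 = 1274804/7637470078547 - 544883/2534299 = -4161524378074422605/19355632782591583553 ≈ -0.21500)
-z = -1*(-4161524378074422605/19355632782591583553) = 4161524378074422605/19355632782591583553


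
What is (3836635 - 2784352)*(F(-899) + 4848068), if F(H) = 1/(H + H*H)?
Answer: 4118483073111811971/807302 ≈ 5.1015e+12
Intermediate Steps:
F(H) = 1/(H + H²)
(3836635 - 2784352)*(F(-899) + 4848068) = (3836635 - 2784352)*(1/((-899)*(1 - 899)) + 4848068) = 1052283*(-1/899/(-898) + 4848068) = 1052283*(-1/899*(-1/898) + 4848068) = 1052283*(1/807302 + 4848068) = 1052283*(3913854992537/807302) = 4118483073111811971/807302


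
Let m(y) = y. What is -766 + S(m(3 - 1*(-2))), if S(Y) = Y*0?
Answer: -766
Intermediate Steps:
S(Y) = 0
-766 + S(m(3 - 1*(-2))) = -766 + 0 = -766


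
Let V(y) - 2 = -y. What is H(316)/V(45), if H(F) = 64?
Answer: -64/43 ≈ -1.4884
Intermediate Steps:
V(y) = 2 - y
H(316)/V(45) = 64/(2 - 1*45) = 64/(2 - 45) = 64/(-43) = 64*(-1/43) = -64/43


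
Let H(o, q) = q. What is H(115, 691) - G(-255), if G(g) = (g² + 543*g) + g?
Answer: 74386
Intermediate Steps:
G(g) = g² + 544*g
H(115, 691) - G(-255) = 691 - (-255)*(544 - 255) = 691 - (-255)*289 = 691 - 1*(-73695) = 691 + 73695 = 74386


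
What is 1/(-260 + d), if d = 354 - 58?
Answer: 1/36 ≈ 0.027778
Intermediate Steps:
d = 296
1/(-260 + d) = 1/(-260 + 296) = 1/36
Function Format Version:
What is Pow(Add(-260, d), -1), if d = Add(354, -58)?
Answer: Rational(1, 36) ≈ 0.027778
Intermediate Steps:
d = 296
Pow(Add(-260, d), -1) = Pow(Add(-260, 296), -1) = Pow(36, -1) = Rational(1, 36)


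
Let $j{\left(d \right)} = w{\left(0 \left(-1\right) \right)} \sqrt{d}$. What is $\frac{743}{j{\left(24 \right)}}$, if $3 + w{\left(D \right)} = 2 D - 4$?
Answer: $- \frac{743 \sqrt{6}}{84} \approx -21.666$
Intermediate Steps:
$w{\left(D \right)} = -7 + 2 D$ ($w{\left(D \right)} = -3 + \left(2 D - 4\right) = -3 + \left(-4 + 2 D\right) = -7 + 2 D$)
$j{\left(d \right)} = - 7 \sqrt{d}$ ($j{\left(d \right)} = \left(-7 + 2 \cdot 0 \left(-1\right)\right) \sqrt{d} = \left(-7 + 2 \cdot 0\right) \sqrt{d} = \left(-7 + 0\right) \sqrt{d} = - 7 \sqrt{d}$)
$\frac{743}{j{\left(24 \right)}} = \frac{743}{\left(-7\right) \sqrt{24}} = \frac{743}{\left(-7\right) 2 \sqrt{6}} = \frac{743}{\left(-14\right) \sqrt{6}} = 743 \left(- \frac{\sqrt{6}}{84}\right) = - \frac{743 \sqrt{6}}{84}$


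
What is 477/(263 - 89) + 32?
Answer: 2015/58 ≈ 34.741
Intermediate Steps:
477/(263 - 89) + 32 = 477/174 + 32 = 477*(1/174) + 32 = 159/58 + 32 = 2015/58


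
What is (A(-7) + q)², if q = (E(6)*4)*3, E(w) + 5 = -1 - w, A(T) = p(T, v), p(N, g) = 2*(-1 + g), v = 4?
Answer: 19044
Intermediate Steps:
p(N, g) = -2 + 2*g
A(T) = 6 (A(T) = -2 + 2*4 = -2 + 8 = 6)
E(w) = -6 - w (E(w) = -5 + (-1 - w) = -6 - w)
q = -144 (q = ((-6 - 1*6)*4)*3 = ((-6 - 6)*4)*3 = -12*4*3 = -48*3 = -144)
(A(-7) + q)² = (6 - 144)² = (-138)² = 19044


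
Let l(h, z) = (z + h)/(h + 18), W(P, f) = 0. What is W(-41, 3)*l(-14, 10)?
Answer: 0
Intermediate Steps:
l(h, z) = (h + z)/(18 + h)
W(-41, 3)*l(-14, 10) = 0*((-14 + 10)/(18 - 14)) = 0*(-4/4) = 0*((¼)*(-4)) = 0*(-1) = 0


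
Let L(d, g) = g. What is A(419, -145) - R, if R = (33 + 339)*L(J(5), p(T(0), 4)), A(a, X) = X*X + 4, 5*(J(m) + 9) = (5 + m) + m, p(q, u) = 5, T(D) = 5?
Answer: 19169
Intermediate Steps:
J(m) = -8 + 2*m/5 (J(m) = -9 + ((5 + m) + m)/5 = -9 + (5 + 2*m)/5 = -9 + (1 + 2*m/5) = -8 + 2*m/5)
A(a, X) = 4 + X² (A(a, X) = X² + 4 = 4 + X²)
R = 1860 (R = (33 + 339)*5 = 372*5 = 1860)
A(419, -145) - R = (4 + (-145)²) - 1*1860 = (4 + 21025) - 1860 = 21029 - 1860 = 19169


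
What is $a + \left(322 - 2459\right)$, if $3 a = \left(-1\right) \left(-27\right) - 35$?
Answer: $- \frac{6419}{3} \approx -2139.7$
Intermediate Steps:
$a = - \frac{8}{3}$ ($a = \frac{\left(-1\right) \left(-27\right) - 35}{3} = \frac{27 - 35}{3} = \frac{1}{3} \left(-8\right) = - \frac{8}{3} \approx -2.6667$)
$a + \left(322 - 2459\right) = - \frac{8}{3} + \left(322 - 2459\right) = - \frac{8}{3} - 2137 = - \frac{6419}{3}$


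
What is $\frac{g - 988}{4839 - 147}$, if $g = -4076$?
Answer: $- \frac{422}{391} \approx -1.0793$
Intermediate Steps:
$\frac{g - 988}{4839 - 147} = \frac{-4076 - 988}{4839 - 147} = - \frac{5064}{4692} = \left(-5064\right) \frac{1}{4692} = - \frac{422}{391}$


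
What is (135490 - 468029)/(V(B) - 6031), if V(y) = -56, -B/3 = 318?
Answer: 332539/6087 ≈ 54.631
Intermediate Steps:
B = -954 (B = -3*318 = -954)
(135490 - 468029)/(V(B) - 6031) = (135490 - 468029)/(-56 - 6031) = -332539/(-6087) = -332539*(-1/6087) = 332539/6087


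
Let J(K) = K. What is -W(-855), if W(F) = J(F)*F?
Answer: -731025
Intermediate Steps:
W(F) = F² (W(F) = F*F = F²)
-W(-855) = -1*(-855)² = -1*731025 = -731025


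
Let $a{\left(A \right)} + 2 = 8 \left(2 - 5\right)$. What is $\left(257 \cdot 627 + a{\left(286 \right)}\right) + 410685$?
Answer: $571798$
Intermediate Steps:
$a{\left(A \right)} = -26$ ($a{\left(A \right)} = -2 + 8 \left(2 - 5\right) = -2 + 8 \left(-3\right) = -2 - 24 = -26$)
$\left(257 \cdot 627 + a{\left(286 \right)}\right) + 410685 = \left(257 \cdot 627 - 26\right) + 410685 = \left(161139 - 26\right) + 410685 = 161113 + 410685 = 571798$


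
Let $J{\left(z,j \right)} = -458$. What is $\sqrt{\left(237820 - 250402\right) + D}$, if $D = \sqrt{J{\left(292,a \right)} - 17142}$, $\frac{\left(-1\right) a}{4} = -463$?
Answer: $\sqrt{-12582 + 40 i \sqrt{11}} \approx 0.5914 + 112.17 i$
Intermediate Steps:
$a = 1852$ ($a = \left(-4\right) \left(-463\right) = 1852$)
$D = 40 i \sqrt{11}$ ($D = \sqrt{-458 - 17142} = \sqrt{-17600} = 40 i \sqrt{11} \approx 132.67 i$)
$\sqrt{\left(237820 - 250402\right) + D} = \sqrt{\left(237820 - 250402\right) + 40 i \sqrt{11}} = \sqrt{-12582 + 40 i \sqrt{11}}$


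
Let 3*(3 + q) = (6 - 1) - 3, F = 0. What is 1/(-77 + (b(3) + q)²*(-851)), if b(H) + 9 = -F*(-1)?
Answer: -9/984449 ≈ -9.1422e-6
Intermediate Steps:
b(H) = -9 (b(H) = -9 - 1*0*(-1) = -9 + 0*(-1) = -9 + 0 = -9)
q = -7/3 (q = -3 + ((6 - 1) - 3)/3 = -3 + (5 - 3)/3 = -3 + (⅓)*2 = -3 + ⅔ = -7/3 ≈ -2.3333)
1/(-77 + (b(3) + q)²*(-851)) = 1/(-77 + (-9 - 7/3)²*(-851)) = 1/(-77 + (-34/3)²*(-851)) = 1/(-77 + (1156/9)*(-851)) = 1/(-77 - 983756/9) = 1/(-984449/9) = -9/984449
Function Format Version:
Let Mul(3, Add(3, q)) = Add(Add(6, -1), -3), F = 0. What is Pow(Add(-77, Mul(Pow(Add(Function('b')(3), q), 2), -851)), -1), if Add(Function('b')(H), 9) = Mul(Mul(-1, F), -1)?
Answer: Rational(-9, 984449) ≈ -9.1422e-6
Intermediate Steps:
Function('b')(H) = -9 (Function('b')(H) = Add(-9, Mul(Mul(-1, 0), -1)) = Add(-9, Mul(0, -1)) = Add(-9, 0) = -9)
q = Rational(-7, 3) (q = Add(-3, Mul(Rational(1, 3), Add(Add(6, -1), -3))) = Add(-3, Mul(Rational(1, 3), Add(5, -3))) = Add(-3, Mul(Rational(1, 3), 2)) = Add(-3, Rational(2, 3)) = Rational(-7, 3) ≈ -2.3333)
Pow(Add(-77, Mul(Pow(Add(Function('b')(3), q), 2), -851)), -1) = Pow(Add(-77, Mul(Pow(Add(-9, Rational(-7, 3)), 2), -851)), -1) = Pow(Add(-77, Mul(Pow(Rational(-34, 3), 2), -851)), -1) = Pow(Add(-77, Mul(Rational(1156, 9), -851)), -1) = Pow(Add(-77, Rational(-983756, 9)), -1) = Pow(Rational(-984449, 9), -1) = Rational(-9, 984449)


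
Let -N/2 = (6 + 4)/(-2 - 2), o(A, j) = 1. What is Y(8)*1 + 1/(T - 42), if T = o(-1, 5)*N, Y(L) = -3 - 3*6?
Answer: -778/37 ≈ -21.027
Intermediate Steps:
N = 5 (N = -2*(6 + 4)/(-2 - 2) = -20/(-4) = -20*(-1)/4 = -2*(-5/2) = 5)
Y(L) = -21 (Y(L) = -3 - 18 = -21)
T = 5 (T = 1*5 = 5)
Y(8)*1 + 1/(T - 42) = -21*1 + 1/(5 - 42) = -21 + 1/(-37) = -21 - 1/37 = -778/37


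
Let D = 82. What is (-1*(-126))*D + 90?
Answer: 10422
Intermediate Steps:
(-1*(-126))*D + 90 = -1*(-126)*82 + 90 = 126*82 + 90 = 10332 + 90 = 10422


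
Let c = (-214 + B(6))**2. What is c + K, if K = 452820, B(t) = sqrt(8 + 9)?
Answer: 498633 - 428*sqrt(17) ≈ 4.9687e+5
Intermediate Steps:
B(t) = sqrt(17)
c = (-214 + sqrt(17))**2 ≈ 44048.
c + K = (214 - sqrt(17))**2 + 452820 = 452820 + (214 - sqrt(17))**2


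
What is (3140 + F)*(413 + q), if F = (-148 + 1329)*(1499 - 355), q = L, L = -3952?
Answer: -4792527956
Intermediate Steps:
q = -3952
F = 1351064 (F = 1181*1144 = 1351064)
(3140 + F)*(413 + q) = (3140 + 1351064)*(413 - 3952) = 1354204*(-3539) = -4792527956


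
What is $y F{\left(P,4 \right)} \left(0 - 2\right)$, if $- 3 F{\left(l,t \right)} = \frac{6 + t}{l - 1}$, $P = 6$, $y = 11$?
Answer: $\frac{44}{3} \approx 14.667$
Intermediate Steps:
$F{\left(l,t \right)} = - \frac{6 + t}{3 \left(-1 + l\right)}$ ($F{\left(l,t \right)} = - \frac{\left(6 + t\right) \frac{1}{l - 1}}{3} = - \frac{\left(6 + t\right) \frac{1}{-1 + l}}{3} = - \frac{\frac{1}{-1 + l} \left(6 + t\right)}{3} = - \frac{6 + t}{3 \left(-1 + l\right)}$)
$y F{\left(P,4 \right)} \left(0 - 2\right) = 11 \frac{-6 - 4}{3 \left(-1 + 6\right)} \left(0 - 2\right) = 11 \frac{-6 - 4}{3 \cdot 5} \left(0 - 2\right) = 11 \cdot \frac{1}{3} \cdot \frac{1}{5} \left(-10\right) \left(-2\right) = 11 \left(- \frac{2}{3}\right) \left(-2\right) = \left(- \frac{22}{3}\right) \left(-2\right) = \frac{44}{3}$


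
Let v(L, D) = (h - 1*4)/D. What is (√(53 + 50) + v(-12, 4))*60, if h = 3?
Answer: -15 + 60*√103 ≈ 593.93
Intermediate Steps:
v(L, D) = -1/D (v(L, D) = (3 - 1*4)/D = (3 - 4)/D = -1/D)
(√(53 + 50) + v(-12, 4))*60 = (√(53 + 50) - 1/4)*60 = (√103 - 1*¼)*60 = (√103 - ¼)*60 = (-¼ + √103)*60 = -15 + 60*√103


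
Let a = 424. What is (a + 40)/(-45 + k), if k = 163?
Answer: 232/59 ≈ 3.9322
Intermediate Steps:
(a + 40)/(-45 + k) = (424 + 40)/(-45 + 163) = 464/118 = 464*(1/118) = 232/59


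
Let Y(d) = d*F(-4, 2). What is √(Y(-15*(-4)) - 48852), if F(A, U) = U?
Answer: 2*I*√12183 ≈ 220.75*I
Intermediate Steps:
Y(d) = 2*d (Y(d) = d*2 = 2*d)
√(Y(-15*(-4)) - 48852) = √(2*(-15*(-4)) - 48852) = √(2*60 - 48852) = √(120 - 48852) = √(-48732) = 2*I*√12183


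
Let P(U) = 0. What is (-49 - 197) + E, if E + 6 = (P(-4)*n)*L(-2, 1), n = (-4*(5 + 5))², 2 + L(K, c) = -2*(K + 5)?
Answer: -252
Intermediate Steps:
L(K, c) = -12 - 2*K (L(K, c) = -2 - 2*(K + 5) = -2 - 2*(5 + K) = -2 + (-10 - 2*K) = -12 - 2*K)
n = 1600 (n = (-4*10)² = (-40)² = 1600)
E = -6 (E = -6 + (0*1600)*(-12 - 2*(-2)) = -6 + 0*(-12 + 4) = -6 + 0*(-8) = -6 + 0 = -6)
(-49 - 197) + E = (-49 - 197) - 6 = -246 - 6 = -252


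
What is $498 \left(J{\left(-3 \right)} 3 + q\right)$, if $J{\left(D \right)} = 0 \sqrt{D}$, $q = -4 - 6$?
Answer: $-4980$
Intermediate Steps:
$q = -10$ ($q = -4 - 6 = -10$)
$J{\left(D \right)} = 0$
$498 \left(J{\left(-3 \right)} 3 + q\right) = 498 \left(0 \cdot 3 - 10\right) = 498 \left(0 - 10\right) = 498 \left(-10\right) = -4980$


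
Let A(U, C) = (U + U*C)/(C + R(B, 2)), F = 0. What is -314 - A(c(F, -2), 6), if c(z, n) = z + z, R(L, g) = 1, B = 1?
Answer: -314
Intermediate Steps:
c(z, n) = 2*z
A(U, C) = (U + C*U)/(1 + C) (A(U, C) = (U + U*C)/(C + 1) = (U + C*U)/(1 + C))
-314 - A(c(F, -2), 6) = -314 - 2*0 = -314 - 1*0 = -314 + 0 = -314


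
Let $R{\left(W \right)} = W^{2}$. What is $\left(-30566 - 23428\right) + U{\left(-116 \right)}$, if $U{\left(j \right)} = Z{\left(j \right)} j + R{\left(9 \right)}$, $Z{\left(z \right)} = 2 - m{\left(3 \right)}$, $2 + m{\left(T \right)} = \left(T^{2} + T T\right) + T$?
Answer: $-51941$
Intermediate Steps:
$m{\left(T \right)} = -2 + T + 2 T^{2}$ ($m{\left(T \right)} = -2 + \left(\left(T^{2} + T T\right) + T\right) = -2 + \left(\left(T^{2} + T^{2}\right) + T\right) = -2 + \left(2 T^{2} + T\right) = -2 + \left(T + 2 T^{2}\right) = -2 + T + 2 T^{2}$)
$Z{\left(z \right)} = -17$ ($Z{\left(z \right)} = 2 - \left(-2 + 3 + 2 \cdot 3^{2}\right) = 2 - \left(-2 + 3 + 2 \cdot 9\right) = 2 - \left(-2 + 3 + 18\right) = 2 - 19 = -17$)
$U{\left(j \right)} = 81 - 17 j$ ($U{\left(j \right)} = - 17 j + 9^{2} = - 17 j + 81 = 81 - 17 j$)
$\left(-30566 - 23428\right) + U{\left(-116 \right)} = \left(-30566 - 23428\right) + \left(81 - -1972\right) = -53994 + \left(81 + 1972\right) = -53994 + 2053 = -51941$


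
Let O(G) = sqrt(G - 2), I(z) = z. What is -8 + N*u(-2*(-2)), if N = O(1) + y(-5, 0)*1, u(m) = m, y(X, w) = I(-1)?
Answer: -12 + 4*I ≈ -12.0 + 4.0*I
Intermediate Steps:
y(X, w) = -1
O(G) = sqrt(-2 + G)
N = -1 + I (N = sqrt(-2 + 1) - 1*1 = sqrt(-1) - 1 = I - 1 = -1 + I ≈ -1.0 + 1.0*I)
-8 + N*u(-2*(-2)) = -8 + (-1 + I)*(-2*(-2)) = -8 + (-1 + I)*4 = -8 + (-4 + 4*I) = -12 + 4*I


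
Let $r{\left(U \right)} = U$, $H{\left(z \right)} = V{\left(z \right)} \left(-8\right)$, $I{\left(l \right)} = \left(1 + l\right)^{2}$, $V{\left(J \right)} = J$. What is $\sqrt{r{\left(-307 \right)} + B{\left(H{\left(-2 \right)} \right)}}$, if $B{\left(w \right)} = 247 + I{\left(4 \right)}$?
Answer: $i \sqrt{35} \approx 5.9161 i$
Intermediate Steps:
$H{\left(z \right)} = - 8 z$ ($H{\left(z \right)} = z \left(-8\right) = - 8 z$)
$B{\left(w \right)} = 272$ ($B{\left(w \right)} = 247 + \left(1 + 4\right)^{2} = 247 + 5^{2} = 247 + 25 = 272$)
$\sqrt{r{\left(-307 \right)} + B{\left(H{\left(-2 \right)} \right)}} = \sqrt{-307 + 272} = \sqrt{-35} = i \sqrt{35}$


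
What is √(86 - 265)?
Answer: I*√179 ≈ 13.379*I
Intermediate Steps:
√(86 - 265) = √(-179) = I*√179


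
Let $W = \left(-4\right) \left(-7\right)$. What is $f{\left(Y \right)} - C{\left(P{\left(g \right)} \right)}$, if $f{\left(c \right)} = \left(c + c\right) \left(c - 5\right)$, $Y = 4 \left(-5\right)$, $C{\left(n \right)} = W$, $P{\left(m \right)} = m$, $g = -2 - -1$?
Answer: $972$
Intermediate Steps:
$g = -1$ ($g = -2 + 1 = -1$)
$W = 28$
$C{\left(n \right)} = 28$
$Y = -20$
$f{\left(c \right)} = 2 c \left(-5 + c\right)$
$f{\left(Y \right)} - C{\left(P{\left(g \right)} \right)} = 2 \left(-20\right) \left(-5 - 20\right) - 28 = 2 \left(-20\right) \left(-25\right) - 28 = 1000 - 28 = 972$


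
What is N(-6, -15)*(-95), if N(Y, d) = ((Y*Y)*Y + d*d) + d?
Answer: 570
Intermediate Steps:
N(Y, d) = d + Y**3 + d**2 (N(Y, d) = (Y**2*Y + d**2) + d = (Y**3 + d**2) + d = d + Y**3 + d**2)
N(-6, -15)*(-95) = (-15 + (-6)**3 + (-15)**2)*(-95) = (-15 - 216 + 225)*(-95) = -6*(-95) = 570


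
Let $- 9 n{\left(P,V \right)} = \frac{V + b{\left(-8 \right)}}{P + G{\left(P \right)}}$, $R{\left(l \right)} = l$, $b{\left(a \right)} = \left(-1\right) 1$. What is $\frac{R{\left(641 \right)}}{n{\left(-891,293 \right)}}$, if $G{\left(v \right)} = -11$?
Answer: $\frac{2601819}{146} \approx 17821.0$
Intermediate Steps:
$b{\left(a \right)} = -1$
$n{\left(P,V \right)} = - \frac{-1 + V}{9 \left(-11 + P\right)}$ ($n{\left(P,V \right)} = - \frac{\left(V - 1\right) \frac{1}{P - 11}}{9} = - \frac{\left(-1 + V\right) \frac{1}{-11 + P}}{9} = - \frac{\frac{1}{-11 + P} \left(-1 + V\right)}{9} = - \frac{-1 + V}{9 \left(-11 + P\right)}$)
$\frac{R{\left(641 \right)}}{n{\left(-891,293 \right)}} = \frac{641}{\frac{1}{9} \frac{1}{-11 - 891} \left(1 - 293\right)} = \frac{641}{\frac{1}{9} \frac{1}{-902} \left(1 - 293\right)} = \frac{641}{\frac{1}{9} \left(- \frac{1}{902}\right) \left(-292\right)} = \frac{641}{\frac{146}{4059}} = 641 \cdot \frac{4059}{146} = \frac{2601819}{146}$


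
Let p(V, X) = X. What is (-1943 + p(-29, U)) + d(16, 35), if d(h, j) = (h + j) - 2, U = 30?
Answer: -1864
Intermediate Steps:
d(h, j) = -2 + h + j
(-1943 + p(-29, U)) + d(16, 35) = (-1943 + 30) + (-2 + 16 + 35) = -1913 + 49 = -1864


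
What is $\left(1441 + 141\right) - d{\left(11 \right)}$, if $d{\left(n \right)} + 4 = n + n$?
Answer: $1564$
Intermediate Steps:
$d{\left(n \right)} = -4 + 2 n$ ($d{\left(n \right)} = -4 + \left(n + n\right) = -4 + 2 n$)
$\left(1441 + 141\right) - d{\left(11 \right)} = \left(1441 + 141\right) - \left(-4 + 2 \cdot 11\right) = 1582 - \left(-4 + 22\right) = 1582 - 18 = 1564$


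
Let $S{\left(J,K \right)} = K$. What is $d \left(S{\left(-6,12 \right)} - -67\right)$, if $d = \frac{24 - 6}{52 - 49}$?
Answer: $474$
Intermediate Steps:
$d = 6$ ($d = \frac{18}{3} = 18 \cdot \frac{1}{3} = 6$)
$d \left(S{\left(-6,12 \right)} - -67\right) = 6 \left(12 - -67\right) = 6 \left(12 + 67\right) = 6 \cdot 79 = 474$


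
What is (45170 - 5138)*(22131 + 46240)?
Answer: 2737027872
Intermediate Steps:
(45170 - 5138)*(22131 + 46240) = 40032*68371 = 2737027872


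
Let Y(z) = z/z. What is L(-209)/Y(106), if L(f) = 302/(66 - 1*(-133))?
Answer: 302/199 ≈ 1.5176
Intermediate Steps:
Y(z) = 1
L(f) = 302/199 (L(f) = 302/(66 + 133) = 302/199)
L(-209)/Y(106) = (302/199)/1 = (302/199)*1 = 302/199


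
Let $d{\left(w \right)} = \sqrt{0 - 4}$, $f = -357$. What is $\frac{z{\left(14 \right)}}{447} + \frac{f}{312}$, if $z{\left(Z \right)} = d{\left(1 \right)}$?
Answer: $- \frac{119}{104} + \frac{2 i}{447} \approx -1.1442 + 0.0044743 i$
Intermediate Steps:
$d{\left(w \right)} = 2 i$ ($d{\left(w \right)} = \sqrt{-4} = 2 i$)
$z{\left(Z \right)} = 2 i$
$\frac{z{\left(14 \right)}}{447} + \frac{f}{312} = \frac{2 i}{447} - \frac{357}{312} = 2 i \frac{1}{447} - \frac{119}{104} = \frac{2 i}{447} - \frac{119}{104} = - \frac{119}{104} + \frac{2 i}{447}$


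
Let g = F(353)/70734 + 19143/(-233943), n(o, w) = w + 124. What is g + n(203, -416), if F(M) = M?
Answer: -1611068978129/5515908054 ≈ -292.08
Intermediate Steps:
n(o, w) = 124 + w
g = -423826361/5515908054 (g = 353/70734 + 19143/(-233943) = 353*(1/70734) + 19143*(-1/233943) = 353/70734 - 6381/77981 = -423826361/5515908054 ≈ -0.076837)
g + n(203, -416) = -423826361/5515908054 + (124 - 416) = -423826361/5515908054 - 292 = -1611068978129/5515908054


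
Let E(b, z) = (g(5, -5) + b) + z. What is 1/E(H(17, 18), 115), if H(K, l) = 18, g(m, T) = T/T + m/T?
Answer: 1/133 ≈ 0.0075188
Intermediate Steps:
g(m, T) = 1 + m/T
E(b, z) = b + z (E(b, z) = ((-5 + 5)/(-5) + b) + z = (-⅕*0 + b) + z = (0 + b) + z = b + z)
1/E(H(17, 18), 115) = 1/(18 + 115) = 1/133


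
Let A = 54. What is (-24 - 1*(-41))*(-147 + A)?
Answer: -1581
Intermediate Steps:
(-24 - 1*(-41))*(-147 + A) = (-24 - 1*(-41))*(-147 + 54) = (-24 + 41)*(-93) = 17*(-93) = -1581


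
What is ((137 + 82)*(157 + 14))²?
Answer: 1402427601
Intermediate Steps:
((137 + 82)*(157 + 14))² = (219*171)² = 37449² = 1402427601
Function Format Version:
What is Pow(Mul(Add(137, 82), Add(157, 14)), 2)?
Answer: 1402427601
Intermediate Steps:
Pow(Mul(Add(137, 82), Add(157, 14)), 2) = Pow(Mul(219, 171), 2) = Pow(37449, 2) = 1402427601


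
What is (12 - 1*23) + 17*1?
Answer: 6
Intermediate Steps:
(12 - 1*23) + 17*1 = (12 - 23) + 17 = -11 + 17 = 6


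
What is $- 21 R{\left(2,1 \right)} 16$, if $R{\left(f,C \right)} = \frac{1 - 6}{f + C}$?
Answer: $560$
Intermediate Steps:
$R{\left(f,C \right)} = - \frac{5}{C + f}$ ($R{\left(f,C \right)} = \frac{1 - 6}{C + f} = - \frac{5}{C + f}$)
$- 21 R{\left(2,1 \right)} 16 = - 21 \left(- \frac{5}{1 + 2}\right) 16 = - 21 \left(- \frac{5}{3}\right) 16 = - 21 \left(\left(-5\right) \frac{1}{3}\right) 16 = \left(-21\right) \left(- \frac{5}{3}\right) 16 = 35 \cdot 16 = 560$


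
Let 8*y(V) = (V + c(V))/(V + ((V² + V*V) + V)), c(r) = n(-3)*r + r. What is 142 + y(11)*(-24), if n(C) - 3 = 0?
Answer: 1131/8 ≈ 141.38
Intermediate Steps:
n(C) = 3 (n(C) = 3 + 0 = 3)
c(r) = 4*r (c(r) = 3*r + r = 4*r)
y(V) = 5*V/(8*(2*V + 2*V²)) (y(V) = ((V + 4*V)/(V + ((V² + V*V) + V)))/8 = ((5*V)/(V + ((V² + V²) + V)))/8 = ((5*V)/(V + (2*V² + V)))/8 = ((5*V)/(V + (V + 2*V²)))/8 = ((5*V)/(2*V + 2*V²))/8 = (5*V/(2*V + 2*V²))/8 = 5*V/(8*(2*V + 2*V²)))
142 + y(11)*(-24) = 142 + (5/(16*(1 + 11)))*(-24) = 142 + ((5/16)/12)*(-24) = 142 + ((5/16)*(1/12))*(-24) = 142 + (5/192)*(-24) = 142 - 5/8 = 1131/8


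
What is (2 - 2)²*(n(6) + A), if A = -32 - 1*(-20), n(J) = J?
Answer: 0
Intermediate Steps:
A = -12 (A = -32 + 20 = -12)
(2 - 2)²*(n(6) + A) = (2 - 2)²*(6 - 12) = 0²*(-6) = 0*(-6) = 0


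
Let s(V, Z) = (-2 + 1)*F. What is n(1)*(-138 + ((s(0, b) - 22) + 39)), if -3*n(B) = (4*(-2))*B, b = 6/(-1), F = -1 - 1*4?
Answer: -928/3 ≈ -309.33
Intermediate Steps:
F = -5 (F = -1 - 4 = -5)
b = -6 (b = 6*(-1) = -6)
n(B) = 8*B/3 (n(B) = -4*(-2)*B/3 = -(-8)*B/3 = 8*B/3)
s(V, Z) = 5 (s(V, Z) = (-2 + 1)*(-5) = -1*(-5) = 5)
n(1)*(-138 + ((s(0, b) - 22) + 39)) = ((8/3)*1)*(-138 + ((5 - 22) + 39)) = 8*(-138 + (-17 + 39))/3 = 8*(-138 + 22)/3 = (8/3)*(-116) = -928/3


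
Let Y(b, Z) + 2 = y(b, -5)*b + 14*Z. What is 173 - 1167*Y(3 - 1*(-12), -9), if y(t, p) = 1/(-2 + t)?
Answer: 1926632/13 ≈ 1.4820e+5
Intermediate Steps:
Y(b, Z) = -2 + 14*Z + b/(-2 + b) (Y(b, Z) = -2 + (b/(-2 + b) + 14*Z) = -2 + (14*Z + b/(-2 + b)) = -2 + 14*Z + b/(-2 + b))
173 - 1167*Y(3 - 1*(-12), -9) = 173 - 1167*((3 - 1*(-12)) + 2*(-1 + 7*(-9))*(-2 + (3 - 1*(-12))))/(-2 + (3 - 1*(-12))) = 173 - 1167*((3 + 12) + 2*(-1 - 63)*(-2 + (3 + 12)))/(-2 + (3 + 12)) = 173 - 1167*(15 + 2*(-64)*(-2 + 15))/(-2 + 15) = 173 - 1167*(15 + 2*(-64)*13)/13 = 173 - 1167*(15 - 1664)/13 = 173 - 1167*(-1649)/13 = 173 - 1167*(-1649/13) = 173 + 1924383/13 = 1926632/13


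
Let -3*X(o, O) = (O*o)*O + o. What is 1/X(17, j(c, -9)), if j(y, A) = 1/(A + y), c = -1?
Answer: -300/1717 ≈ -0.17472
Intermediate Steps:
X(o, O) = -o/3 - o*O²/3 (X(o, O) = -((O*o)*O + o)/3 = -(o*O² + o)/3 = -(o + o*O²)/3 = -o/3 - o*O²/3)
1/X(17, j(c, -9)) = 1/(-⅓*17*(1 + (1/(-9 - 1))²)) = 1/(-⅓*17*(1 + (1/(-10))²)) = 1/(-⅓*17*(1 + (-⅒)²)) = 1/(-⅓*17*(1 + 1/100)) = 1/(-⅓*17*101/100) = 1/(-1717/300) = -300/1717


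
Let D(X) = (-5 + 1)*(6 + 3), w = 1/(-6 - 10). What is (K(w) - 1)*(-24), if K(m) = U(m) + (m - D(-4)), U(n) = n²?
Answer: -26835/32 ≈ -838.59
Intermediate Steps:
w = -1/16 (w = 1/(-16) = -1/16 ≈ -0.062500)
D(X) = -36 (D(X) = -4*9 = -36)
K(m) = 36 + m + m² (K(m) = m² + (m - 1*(-36)) = m² + (m + 36) = m² + (36 + m) = 36 + m + m²)
(K(w) - 1)*(-24) = ((36 - 1/16 + (-1/16)²) - 1)*(-24) = ((36 - 1/16 + 1/256) - 1)*(-24) = (9201/256 - 1)*(-24) = (8945/256)*(-24) = -26835/32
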